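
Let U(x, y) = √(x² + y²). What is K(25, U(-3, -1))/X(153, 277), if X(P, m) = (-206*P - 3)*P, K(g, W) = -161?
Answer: 23/688959 ≈ 3.3384e-5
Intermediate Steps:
X(P, m) = P*(-3 - 206*P) (X(P, m) = (-3 - 206*P)*P = P*(-3 - 206*P))
K(25, U(-3, -1))/X(153, 277) = -161*(-1/(153*(3 + 206*153))) = -161*(-1/(153*(3 + 31518))) = -161/((-1*153*31521)) = -161/(-4822713) = -161*(-1/4822713) = 23/688959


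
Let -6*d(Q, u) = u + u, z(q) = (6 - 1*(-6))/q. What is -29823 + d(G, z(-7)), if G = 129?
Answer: -208757/7 ≈ -29822.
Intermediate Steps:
z(q) = 12/q (z(q) = (6 + 6)/q = 12/q)
d(Q, u) = -u/3 (d(Q, u) = -(u + u)/6 = -u/3)
-29823 + d(G, z(-7)) = -29823 - 4/(-7) = -29823 - 4*(-1)/7 = -29823 - 1/3*(-12/7) = -29823 + 4/7 = -208757/7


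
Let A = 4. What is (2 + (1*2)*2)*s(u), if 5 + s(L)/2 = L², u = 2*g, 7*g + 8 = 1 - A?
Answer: 2868/49 ≈ 58.531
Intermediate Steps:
g = -11/7 (g = -8/7 + (1 - 1*4)/7 = -8/7 + (1 - 4)/7 = -8/7 + (⅐)*(-3) = -8/7 - 3/7 = -11/7 ≈ -1.5714)
u = -22/7 (u = 2*(-11/7) = -22/7 ≈ -3.1429)
s(L) = -10 + 2*L²
(2 + (1*2)*2)*s(u) = (2 + (1*2)*2)*(-10 + 2*(-22/7)²) = (2 + 2*2)*(-10 + 2*(484/49)) = (2 + 4)*(-10 + 968/49) = 6*(478/49) = 2868/49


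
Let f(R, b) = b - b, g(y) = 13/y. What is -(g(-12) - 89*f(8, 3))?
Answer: 13/12 ≈ 1.0833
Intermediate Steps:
f(R, b) = 0
-(g(-12) - 89*f(8, 3)) = -(13/(-12) - 89*0) = -(13*(-1/12) + 0) = -(-13/12 + 0) = -1*(-13/12) = 13/12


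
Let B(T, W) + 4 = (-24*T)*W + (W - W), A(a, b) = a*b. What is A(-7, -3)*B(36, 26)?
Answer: -471828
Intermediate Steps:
B(T, W) = -4 - 24*T*W (B(T, W) = -4 + ((-24*T)*W + (W - W)) = -4 + (-24*T*W + 0) = -4 - 24*T*W)
A(-7, -3)*B(36, 26) = (-7*(-3))*(-4 - 24*36*26) = 21*(-4 - 22464) = 21*(-22468) = -471828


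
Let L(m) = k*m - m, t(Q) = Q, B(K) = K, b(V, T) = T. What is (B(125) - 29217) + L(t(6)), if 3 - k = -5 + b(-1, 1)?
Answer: -29056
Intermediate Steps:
k = 7 (k = 3 - (-5 + 1) = 3 - 1*(-4) = 3 + 4 = 7)
L(m) = 6*m (L(m) = 7*m - m = 6*m)
(B(125) - 29217) + L(t(6)) = (125 - 29217) + 6*6 = -29092 + 36 = -29056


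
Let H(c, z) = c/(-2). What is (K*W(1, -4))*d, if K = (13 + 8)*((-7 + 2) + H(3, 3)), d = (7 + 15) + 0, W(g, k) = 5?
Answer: -15015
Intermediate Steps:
H(c, z) = -c/2 (H(c, z) = c*(-½) = -c/2)
d = 22 (d = 22 + 0 = 22)
K = -273/2 (K = (13 + 8)*((-7 + 2) - ½*3) = 21*(-5 - 3/2) = 21*(-13/2) = -273/2 ≈ -136.50)
(K*W(1, -4))*d = -273/2*5*22 = -1365/2*22 = -15015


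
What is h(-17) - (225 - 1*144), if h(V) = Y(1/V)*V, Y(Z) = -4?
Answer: -13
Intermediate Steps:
h(V) = -4*V
h(-17) - (225 - 1*144) = -4*(-17) - (225 - 1*144) = 68 - (225 - 144) = 68 - 1*81 = 68 - 81 = -13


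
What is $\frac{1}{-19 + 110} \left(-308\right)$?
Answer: $- \frac{44}{13} \approx -3.3846$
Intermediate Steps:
$\frac{1}{-19 + 110} \left(-308\right) = \frac{1}{91} \left(-308\right) = - \frac{44}{13}$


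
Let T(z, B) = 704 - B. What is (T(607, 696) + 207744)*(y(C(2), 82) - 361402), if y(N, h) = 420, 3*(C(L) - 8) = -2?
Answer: -74994732464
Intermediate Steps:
C(L) = 22/3 (C(L) = 8 + (⅓)*(-2) = 8 - ⅔ = 22/3)
(T(607, 696) + 207744)*(y(C(2), 82) - 361402) = ((704 - 1*696) + 207744)*(420 - 361402) = ((704 - 696) + 207744)*(-360982) = (8 + 207744)*(-360982) = 207752*(-360982) = -74994732464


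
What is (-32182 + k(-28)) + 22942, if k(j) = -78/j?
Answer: -129321/14 ≈ -9237.2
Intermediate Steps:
(-32182 + k(-28)) + 22942 = (-32182 - 78/(-28)) + 22942 = (-32182 - 78*(-1/28)) + 22942 = (-32182 + 39/14) + 22942 = -450509/14 + 22942 = -129321/14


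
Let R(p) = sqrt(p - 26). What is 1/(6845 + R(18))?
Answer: 6845/46854033 - 2*I*sqrt(2)/46854033 ≈ 0.00014609 - 6.0367e-8*I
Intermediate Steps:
R(p) = sqrt(-26 + p)
1/(6845 + R(18)) = 1/(6845 + sqrt(-26 + 18)) = 1/(6845 + sqrt(-8)) = 1/(6845 + 2*I*sqrt(2))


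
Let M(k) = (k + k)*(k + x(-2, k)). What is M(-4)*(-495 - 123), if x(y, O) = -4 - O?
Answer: -19776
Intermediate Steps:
M(k) = -8*k (M(k) = (k + k)*(k + (-4 - k)) = (2*k)*(-4) = -8*k)
M(-4)*(-495 - 123) = (-8*(-4))*(-495 - 123) = 32*(-618) = -19776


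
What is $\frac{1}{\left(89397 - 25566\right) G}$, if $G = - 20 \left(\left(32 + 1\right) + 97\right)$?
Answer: $- \frac{1}{165960600} \approx -6.0255 \cdot 10^{-9}$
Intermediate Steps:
$G = -2600$ ($G = - 20 \left(33 + 97\right) = \left(-20\right) 130 = -2600$)
$\frac{1}{\left(89397 - 25566\right) G} = \frac{1}{\left(89397 - 25566\right) \left(-2600\right)} = \frac{1}{63831} \left(- \frac{1}{2600}\right) = - \frac{1}{165960600}$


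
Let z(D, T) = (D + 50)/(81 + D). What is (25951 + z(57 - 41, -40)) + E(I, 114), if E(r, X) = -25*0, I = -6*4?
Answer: 2517313/97 ≈ 25952.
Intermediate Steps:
I = -24
E(r, X) = 0
z(D, T) = (50 + D)/(81 + D)
(25951 + z(57 - 41, -40)) + E(I, 114) = (25951 + (50 + (57 - 41))/(81 + (57 - 41))) + 0 = (25951 + (50 + 16)/(81 + 16)) + 0 = (25951 + 66/97) + 0 = 2517313/97 + 0 = 2517313/97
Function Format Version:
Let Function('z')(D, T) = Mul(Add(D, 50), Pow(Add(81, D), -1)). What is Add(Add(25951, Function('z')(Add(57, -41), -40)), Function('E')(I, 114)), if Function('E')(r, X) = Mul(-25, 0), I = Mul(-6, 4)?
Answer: Rational(2517313, 97) ≈ 25952.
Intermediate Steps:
I = -24
Function('E')(r, X) = 0
Function('z')(D, T) = Mul(Pow(Add(81, D), -1), Add(50, D)) (Function('z')(D, T) = Mul(Add(50, D), Pow(Add(81, D), -1)) = Mul(Pow(Add(81, D), -1), Add(50, D)))
Add(Add(25951, Function('z')(Add(57, -41), -40)), Function('E')(I, 114)) = Add(Add(25951, Mul(Pow(Add(81, Add(57, -41)), -1), Add(50, Add(57, -41)))), 0) = Add(Add(25951, Mul(Pow(Add(81, 16), -1), Add(50, 16))), 0) = Add(Add(25951, Mul(Pow(97, -1), 66)), 0) = Add(Add(25951, Mul(Rational(1, 97), 66)), 0) = Add(Add(25951, Rational(66, 97)), 0) = Add(Rational(2517313, 97), 0) = Rational(2517313, 97)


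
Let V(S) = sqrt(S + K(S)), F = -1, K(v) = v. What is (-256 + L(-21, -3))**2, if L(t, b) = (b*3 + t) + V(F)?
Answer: (286 - I*sqrt(2))**2 ≈ 81794.0 - 808.9*I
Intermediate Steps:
V(S) = sqrt(2)*sqrt(S) (V(S) = sqrt(S + S) = sqrt(2*S) = sqrt(2)*sqrt(S))
L(t, b) = t + 3*b + I*sqrt(2) (L(t, b) = (b*3 + t) + sqrt(2)*sqrt(-1) = (3*b + t) + sqrt(2)*I = (t + 3*b) + I*sqrt(2) = t + 3*b + I*sqrt(2))
(-256 + L(-21, -3))**2 = (-256 + (-21 + 3*(-3) + I*sqrt(2)))**2 = (-256 + (-21 - 9 + I*sqrt(2)))**2 = (-256 + (-30 + I*sqrt(2)))**2 = (-286 + I*sqrt(2))**2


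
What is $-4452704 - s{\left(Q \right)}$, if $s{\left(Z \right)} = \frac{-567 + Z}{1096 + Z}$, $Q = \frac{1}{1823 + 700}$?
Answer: $- \frac{12312655744596}{2765209} \approx -4.4527 \cdot 10^{6}$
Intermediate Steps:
$Q = \frac{1}{2523} \approx 0.00039635$
$s{\left(Z \right)} = \frac{-567 + Z}{1096 + Z}$
$-4452704 - s{\left(Q \right)} = -4452704 - \frac{-567 + \frac{1}{2523}}{1096 + \frac{1}{2523}} = -4452704 - \frac{1}{\frac{2765209}{2523}} \left(- \frac{1430540}{2523}\right) = -4452704 - \frac{2523}{2765209} \left(- \frac{1430540}{2523}\right) = -4452704 - - \frac{1430540}{2765209} = -4452704 + \frac{1430540}{2765209} = - \frac{12312655744596}{2765209}$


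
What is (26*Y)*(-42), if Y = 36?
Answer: -39312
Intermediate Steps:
(26*Y)*(-42) = (26*36)*(-42) = 936*(-42) = -39312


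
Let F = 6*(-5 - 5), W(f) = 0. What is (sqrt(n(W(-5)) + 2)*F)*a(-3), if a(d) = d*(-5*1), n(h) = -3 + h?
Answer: -900*I ≈ -900.0*I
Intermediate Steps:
F = -60 (F = 6*(-10) = -60)
a(d) = -5*d (a(d) = d*(-5) = -5*d)
(sqrt(n(W(-5)) + 2)*F)*a(-3) = (sqrt((-3 + 0) + 2)*(-60))*(-5*(-3)) = (sqrt(-3 + 2)*(-60))*15 = (sqrt(-1)*(-60))*15 = (I*(-60))*15 = -60*I*15 = -900*I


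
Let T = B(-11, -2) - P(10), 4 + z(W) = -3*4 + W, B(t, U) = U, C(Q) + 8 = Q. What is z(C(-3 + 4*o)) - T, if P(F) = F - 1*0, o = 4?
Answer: 1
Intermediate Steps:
C(Q) = -8 + Q
z(W) = -16 + W (z(W) = -4 + (-3*4 + W) = -4 + (-12 + W) = -16 + W)
P(F) = F (P(F) = F + 0 = F)
T = -12 (T = -2 - 1*10 = -2 - 10 = -12)
z(C(-3 + 4*o)) - T = (-16 + (-8 + (-3 + 4*4))) - 1*(-12) = (-16 + (-8 + (-3 + 16))) + 12 = (-16 + (-8 + 13)) + 12 = (-16 + 5) + 12 = -11 + 12 = 1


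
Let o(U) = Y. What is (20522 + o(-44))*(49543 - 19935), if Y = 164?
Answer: 612471088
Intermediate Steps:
o(U) = 164
(20522 + o(-44))*(49543 - 19935) = (20522 + 164)*(49543 - 19935) = 20686*29608 = 612471088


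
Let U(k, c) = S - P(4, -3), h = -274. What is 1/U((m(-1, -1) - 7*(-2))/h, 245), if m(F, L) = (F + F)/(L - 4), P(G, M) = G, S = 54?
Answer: 1/50 ≈ 0.020000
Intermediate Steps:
m(F, L) = 2*F/(-4 + L) (m(F, L) = (2*F)/(-4 + L) = 2*F/(-4 + L))
U(k, c) = 50 (U(k, c) = 54 - 1*4 = 54 - 4 = 50)
1/U((m(-1, -1) - 7*(-2))/h, 245) = 1/50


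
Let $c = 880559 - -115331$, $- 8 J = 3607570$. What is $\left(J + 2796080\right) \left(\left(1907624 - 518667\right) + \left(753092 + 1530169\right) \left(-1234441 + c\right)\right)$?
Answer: $- \frac{2554661159430825945}{2} \approx -1.2773 \cdot 10^{18}$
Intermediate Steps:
$J = - \frac{1803785}{4}$ ($J = \left(- \frac{1}{8}\right) 3607570 = - \frac{1803785}{4} \approx -4.5095 \cdot 10^{5}$)
$c = 995890$ ($c = 880559 + 115331 = 995890$)
$\left(J + 2796080\right) \left(\left(1907624 - 518667\right) + \left(753092 + 1530169\right) \left(-1234441 + c\right)\right) = \left(- \frac{1803785}{4} + 2796080\right) \left(\left(1907624 - 518667\right) + \left(753092 + 1530169\right) \left(-1234441 + 995890\right)\right) = \frac{9380535 \left(\left(1907624 - 518667\right) + 2283261 \left(-238551\right)\right)}{4} = \frac{9380535 \left(1388957 - 544674194811\right)}{4} = \frac{9380535}{4} \left(-544672805854\right) = - \frac{2554661159430825945}{2}$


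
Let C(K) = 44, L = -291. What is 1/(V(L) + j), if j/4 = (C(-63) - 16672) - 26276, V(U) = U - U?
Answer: -1/171616 ≈ -5.8270e-6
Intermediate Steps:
V(U) = 0
j = -171616 (j = 4*((44 - 16672) - 26276) = 4*(-16628 - 26276) = 4*(-42904) = -171616)
1/(V(L) + j) = 1/(0 - 171616) = 1/(-171616) = -1/171616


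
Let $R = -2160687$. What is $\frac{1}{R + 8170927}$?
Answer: $\frac{1}{6010240} \approx 1.6638 \cdot 10^{-7}$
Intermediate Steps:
$\frac{1}{R + 8170927} = \frac{1}{-2160687 + 8170927} = \frac{1}{6010240}$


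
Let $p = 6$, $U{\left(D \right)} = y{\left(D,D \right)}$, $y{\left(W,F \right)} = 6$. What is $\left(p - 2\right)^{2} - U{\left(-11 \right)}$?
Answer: $10$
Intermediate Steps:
$U{\left(D \right)} = 6$
$\left(p - 2\right)^{2} - U{\left(-11 \right)} = \left(6 - 2\right)^{2} - 6 = 4^{2} - 6 = 16 - 6 = 10$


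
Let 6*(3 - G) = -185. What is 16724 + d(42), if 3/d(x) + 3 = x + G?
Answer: 7308406/437 ≈ 16724.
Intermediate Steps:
G = 203/6 (G = 3 - 1/6*(-185) = 3 + 185/6 = 203/6 ≈ 33.833)
d(x) = 3/(185/6 + x) (d(x) = 3/(-3 + (x + 203/6)) = 3/(-3 + (203/6 + x)) = 3/(185/6 + x))
16724 + d(42) = 16724 + 18/(185 + 6*42) = 16724 + 18/(185 + 252) = 16724 + 18/437 = 7308406/437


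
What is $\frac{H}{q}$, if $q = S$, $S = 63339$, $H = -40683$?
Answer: $- \frac{13561}{21113} \approx -0.64231$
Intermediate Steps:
$q = 63339$
$\frac{H}{q} = - \frac{40683}{63339} = \left(-40683\right) \frac{1}{63339} = - \frac{13561}{21113}$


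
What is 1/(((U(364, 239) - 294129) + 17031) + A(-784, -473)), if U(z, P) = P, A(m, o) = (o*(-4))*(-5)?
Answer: -1/286319 ≈ -3.4926e-6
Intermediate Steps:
A(m, o) = 20*o (A(m, o) = -4*o*(-5) = 20*o)
1/(((U(364, 239) - 294129) + 17031) + A(-784, -473)) = 1/(((239 - 294129) + 17031) + 20*(-473)) = 1/((-293890 + 17031) - 9460) = 1/(-276859 - 9460) = 1/(-286319) = -1/286319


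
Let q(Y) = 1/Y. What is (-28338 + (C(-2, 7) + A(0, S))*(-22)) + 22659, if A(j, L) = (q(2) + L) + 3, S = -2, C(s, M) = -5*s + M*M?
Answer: -7010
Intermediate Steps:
q(Y) = 1/Y
C(s, M) = M² - 5*s (C(s, M) = -5*s + M² = M² - 5*s)
A(j, L) = 7/2 + L (A(j, L) = (1/2 + L) + 3 = (½ + L) + 3 = 7/2 + L)
(-28338 + (C(-2, 7) + A(0, S))*(-22)) + 22659 = (-28338 + ((7² - 5*(-2)) + (7/2 - 2))*(-22)) + 22659 = (-28338 + ((49 + 10) + 3/2)*(-22)) + 22659 = (-28338 + (59 + 3/2)*(-22)) + 22659 = (-28338 + (121/2)*(-22)) + 22659 = (-28338 - 1331) + 22659 = -29669 + 22659 = -7010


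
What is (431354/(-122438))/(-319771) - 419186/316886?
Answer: -4102971149013546/3101689809098107 ≈ -1.3228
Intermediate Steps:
(431354/(-122438))/(-319771) - 419186/316886 = (431354*(-1/122438))*(-1/319771) - 419186*1/316886 = -215677/61219*(-1/319771) - 209593/158443 = 215677/19576060849 - 209593/158443 = -4102971149013546/3101689809098107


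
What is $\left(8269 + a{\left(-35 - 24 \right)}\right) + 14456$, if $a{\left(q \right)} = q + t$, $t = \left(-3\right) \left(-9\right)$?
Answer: $22693$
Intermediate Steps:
$t = 27$
$a{\left(q \right)} = 27 + q$ ($a{\left(q \right)} = q + 27 = 27 + q$)
$\left(8269 + a{\left(-35 - 24 \right)}\right) + 14456 = \left(8269 + \left(27 - 59\right)\right) + 14456 = \left(8269 - 32\right) + 14456 = 8237 + 14456 = 22693$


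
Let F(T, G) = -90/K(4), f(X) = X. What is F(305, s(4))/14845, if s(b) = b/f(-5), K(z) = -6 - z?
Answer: 9/14845 ≈ 0.00060626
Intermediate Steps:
s(b) = -b/5 (s(b) = b/(-5) = b*(-⅕) = -b/5)
F(T, G) = 9 (F(T, G) = -90/(-6 - 1*4) = -90/(-6 - 4) = -90/(-10) = -90*(-⅒) = 9)
F(305, s(4))/14845 = 9/14845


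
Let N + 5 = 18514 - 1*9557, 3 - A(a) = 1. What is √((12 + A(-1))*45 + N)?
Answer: √9582 ≈ 97.888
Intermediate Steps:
A(a) = 2 (A(a) = 3 - 1*1 = 3 - 1 = 2)
N = 8952 (N = -5 + (18514 - 1*9557) = -5 + (18514 - 9557) = -5 + 8957 = 8952)
√((12 + A(-1))*45 + N) = √((12 + 2)*45 + 8952) = √(14*45 + 8952) = √(630 + 8952) = √9582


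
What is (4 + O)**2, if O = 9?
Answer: 169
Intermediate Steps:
(4 + O)**2 = (4 + 9)**2 = 13**2 = 169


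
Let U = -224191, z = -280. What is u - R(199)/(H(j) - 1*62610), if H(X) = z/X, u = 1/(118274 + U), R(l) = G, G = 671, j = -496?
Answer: 4402477249/411147021845 ≈ 0.010708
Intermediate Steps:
R(l) = 671
u = -1/105917 (u = 1/(118274 - 224191) = 1/(-105917) = -1/105917 ≈ -9.4414e-6)
H(X) = -280/X
u - R(199)/(H(j) - 1*62610) = -1/105917 - 671/(-280/(-496) - 1*62610) = -1/105917 - 671/(-280*(-1/496) - 62610) = -1/105917 - 671/(35/62 - 62610) = -1/105917 - 671/(-3881785/62) = -1/105917 - 671*(-62)/3881785 = -1/105917 - 1*(-41602/3881785) = -1/105917 + 41602/3881785 = 4402477249/411147021845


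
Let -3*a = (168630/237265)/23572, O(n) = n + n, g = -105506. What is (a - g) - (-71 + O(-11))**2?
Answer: 7738612204155/79897294 ≈ 96857.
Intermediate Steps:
O(n) = 2*n
a = -803/79897294 (a = -168630/237265/(3*23572) = -168630*(1/237265)/(3*23572) = -1606/(6779*23572) = -1/3*2409/79897294 = -803/79897294 ≈ -1.0050e-5)
(a - g) - (-71 + O(-11))**2 = (-803/79897294 - 1*(-105506)) - (-71 + 2*(-11))**2 = (-803/79897294 + 105506) - (-71 - 22)**2 = 8429643899961/79897294 - 1*(-93)**2 = 8429643899961/79897294 - 1*8649 = 8429643899961/79897294 - 8649 = 7738612204155/79897294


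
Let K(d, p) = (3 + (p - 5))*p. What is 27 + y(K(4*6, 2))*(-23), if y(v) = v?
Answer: 27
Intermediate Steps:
K(d, p) = p*(-2 + p) (K(d, p) = (3 + (-5 + p))*p = (-2 + p)*p = p*(-2 + p))
27 + y(K(4*6, 2))*(-23) = 27 + (2*(-2 + 2))*(-23) = 27 + (2*0)*(-23) = 27 + 0*(-23) = 27 + 0 = 27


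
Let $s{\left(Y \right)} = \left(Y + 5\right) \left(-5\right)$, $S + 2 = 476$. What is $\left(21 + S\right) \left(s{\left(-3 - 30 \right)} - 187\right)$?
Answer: $-23265$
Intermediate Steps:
$S = 474$ ($S = -2 + 476 = 474$)
$s{\left(Y \right)} = -25 - 5 Y$ ($s{\left(Y \right)} = \left(5 + Y\right) \left(-5\right) = -25 - 5 Y$)
$\left(21 + S\right) \left(s{\left(-3 - 30 \right)} - 187\right) = \left(21 + 474\right) \left(\left(-25 - 5 \left(-3 - 30\right)\right) - 187\right) = 495 \left(\left(-25 - 5 \left(-3 - 30\right)\right) - 187\right) = 495 \left(\left(-25 - -165\right) - 187\right) = 495 \left(\left(-25 + 165\right) - 187\right) = 495 \left(140 - 187\right) = 495 \left(-47\right) = -23265$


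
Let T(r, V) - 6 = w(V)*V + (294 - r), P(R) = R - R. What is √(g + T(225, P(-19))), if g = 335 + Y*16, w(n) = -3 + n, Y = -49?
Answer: I*√374 ≈ 19.339*I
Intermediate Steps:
P(R) = 0
g = -449 (g = 335 - 49*16 = 335 - 784 = -449)
T(r, V) = 300 - r + V*(-3 + V) (T(r, V) = 6 + ((-3 + V)*V + (294 - r)) = 6 + (V*(-3 + V) + (294 - r)) = 6 + (294 - r + V*(-3 + V)) = 300 - r + V*(-3 + V))
√(g + T(225, P(-19))) = √(-449 + (300 - 1*225 + 0*(-3 + 0))) = √(-449 + (300 - 225 + 0*(-3))) = √(-449 + (300 - 225 + 0)) = √(-449 + 75) = √(-374) = I*√374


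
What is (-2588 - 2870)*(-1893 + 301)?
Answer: 8689136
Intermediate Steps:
(-2588 - 2870)*(-1893 + 301) = -5458*(-1592) = 8689136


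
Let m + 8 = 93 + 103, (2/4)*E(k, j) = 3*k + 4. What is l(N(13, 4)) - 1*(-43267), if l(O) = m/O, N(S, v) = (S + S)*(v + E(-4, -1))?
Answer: 3374779/78 ≈ 43266.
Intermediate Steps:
E(k, j) = 8 + 6*k (E(k, j) = 2*(3*k + 4) = 2*(4 + 3*k) = 8 + 6*k)
N(S, v) = 2*S*(-16 + v) (N(S, v) = (S + S)*(v + (8 + 6*(-4))) = (2*S)*(v + (8 - 24)) = (2*S)*(v - 16) = (2*S)*(-16 + v) = 2*S*(-16 + v))
m = 188 (m = -8 + (93 + 103) = -8 + 196 = 188)
l(O) = 188/O
l(N(13, 4)) - 1*(-43267) = 188/((2*13*(-16 + 4))) - 1*(-43267) = 188/((2*13*(-12))) + 43267 = 188/(-312) + 43267 = 188*(-1/312) + 43267 = -47/78 + 43267 = 3374779/78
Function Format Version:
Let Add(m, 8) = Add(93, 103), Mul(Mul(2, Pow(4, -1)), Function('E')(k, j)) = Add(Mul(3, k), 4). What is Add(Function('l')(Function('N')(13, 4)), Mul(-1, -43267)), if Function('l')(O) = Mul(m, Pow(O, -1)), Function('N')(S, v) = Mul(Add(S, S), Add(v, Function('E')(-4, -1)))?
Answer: Rational(3374779, 78) ≈ 43266.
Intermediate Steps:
Function('E')(k, j) = Add(8, Mul(6, k)) (Function('E')(k, j) = Mul(2, Add(Mul(3, k), 4)) = Mul(2, Add(4, Mul(3, k))) = Add(8, Mul(6, k)))
Function('N')(S, v) = Mul(2, S, Add(-16, v)) (Function('N')(S, v) = Mul(Add(S, S), Add(v, Add(8, Mul(6, -4)))) = Mul(Mul(2, S), Add(v, Add(8, -24))) = Mul(Mul(2, S), Add(v, -16)) = Mul(Mul(2, S), Add(-16, v)) = Mul(2, S, Add(-16, v)))
m = 188 (m = Add(-8, Add(93, 103)) = Add(-8, 196) = 188)
Function('l')(O) = Mul(188, Pow(O, -1))
Add(Function('l')(Function('N')(13, 4)), Mul(-1, -43267)) = Add(Mul(188, Pow(Mul(2, 13, Add(-16, 4)), -1)), Mul(-1, -43267)) = Add(Mul(188, Pow(Mul(2, 13, -12), -1)), 43267) = Add(Mul(188, Pow(-312, -1)), 43267) = Add(Mul(188, Rational(-1, 312)), 43267) = Add(Rational(-47, 78), 43267) = Rational(3374779, 78)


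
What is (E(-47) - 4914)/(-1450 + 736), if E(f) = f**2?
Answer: 2705/714 ≈ 3.7885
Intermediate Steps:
(E(-47) - 4914)/(-1450 + 736) = ((-47)**2 - 4914)/(-1450 + 736) = (2209 - 4914)/(-714) = -2705*(-1/714) = 2705/714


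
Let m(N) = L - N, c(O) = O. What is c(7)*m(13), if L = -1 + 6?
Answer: -56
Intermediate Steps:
L = 5
m(N) = 5 - N
c(7)*m(13) = 7*(5 - 1*13) = 7*(5 - 13) = 7*(-8) = -56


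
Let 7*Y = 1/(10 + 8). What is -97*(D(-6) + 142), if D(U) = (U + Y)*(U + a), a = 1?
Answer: -2101699/126 ≈ -16680.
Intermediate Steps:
Y = 1/126 (Y = 1/(7*(10 + 8)) = (⅐)/18 = (⅐)*(1/18) = 1/126 ≈ 0.0079365)
D(U) = (1 + U)*(1/126 + U) (D(U) = (U + 1/126)*(U + 1) = (1/126 + U)*(1 + U) = (1 + U)*(1/126 + U))
-97*(D(-6) + 142) = -97*((1/126 + (-6)² + (127/126)*(-6)) + 142) = -97*((1/126 + 36 - 127/21) + 142) = -97*(3775/126 + 142) = -97*21667/126 = -2101699/126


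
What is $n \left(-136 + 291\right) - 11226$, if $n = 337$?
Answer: $41009$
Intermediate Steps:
$n \left(-136 + 291\right) - 11226 = 337 \left(-136 + 291\right) - 11226 = 337 \cdot 155 - 11226 = 52235 - 11226 = 41009$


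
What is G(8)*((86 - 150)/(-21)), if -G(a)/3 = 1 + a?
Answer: -576/7 ≈ -82.286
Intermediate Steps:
G(a) = -3 - 3*a (G(a) = -3*(1 + a) = -3 - 3*a)
G(8)*((86 - 150)/(-21)) = (-3 - 3*8)*((86 - 150)/(-21)) = (-3 - 24)*(-64*(-1/21)) = -27*64/21 = -576/7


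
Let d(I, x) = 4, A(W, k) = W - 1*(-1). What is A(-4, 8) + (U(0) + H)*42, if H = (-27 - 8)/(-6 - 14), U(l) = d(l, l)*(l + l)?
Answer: 141/2 ≈ 70.500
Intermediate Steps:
A(W, k) = 1 + W (A(W, k) = W + 1 = 1 + W)
U(l) = 8*l (U(l) = 4*(l + l) = 4*(2*l) = 8*l)
H = 7/4 (H = -35/(-20) = -35*(-1/20) = 7/4 ≈ 1.7500)
A(-4, 8) + (U(0) + H)*42 = (1 - 4) + (8*0 + 7/4)*42 = -3 + (0 + 7/4)*42 = -3 + (7/4)*42 = -3 + 147/2 = 141/2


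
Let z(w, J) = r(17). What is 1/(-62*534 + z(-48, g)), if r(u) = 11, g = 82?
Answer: -1/33097 ≈ -3.0214e-5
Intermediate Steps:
z(w, J) = 11
1/(-62*534 + z(-48, g)) = 1/(-62*534 + 11) = 1/(-33108 + 11) = 1/(-33097) = -1/33097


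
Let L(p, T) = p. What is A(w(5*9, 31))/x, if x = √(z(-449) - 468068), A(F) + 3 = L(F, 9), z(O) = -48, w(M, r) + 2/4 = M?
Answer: -83*I*√117029/468116 ≈ -0.060656*I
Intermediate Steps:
w(M, r) = -½ + M
A(F) = -3 + F
x = 2*I*√117029 (x = √(-48 - 468068) = √(-468116) = 2*I*√117029 ≈ 684.19*I)
A(w(5*9, 31))/x = (-3 + (-½ + 5*9))/((2*I*√117029)) = (-3 + (-½ + 45))*(-I*√117029/234058) = (-3 + 89/2)*(-I*√117029/234058) = 83*(-I*√117029/234058)/2 = -83*I*√117029/468116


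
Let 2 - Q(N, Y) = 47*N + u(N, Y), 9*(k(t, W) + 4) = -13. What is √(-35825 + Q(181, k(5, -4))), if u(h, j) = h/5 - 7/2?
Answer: I*√4436270/10 ≈ 210.62*I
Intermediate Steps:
k(t, W) = -49/9 (k(t, W) = -4 + (⅑)*(-13) = -4 - 13/9 = -49/9)
u(h, j) = -7/2 + h/5 (u(h, j) = h*(⅕) - 7*½ = h/5 - 7/2 = -7/2 + h/5)
Q(N, Y) = 11/2 - 236*N/5 (Q(N, Y) = 2 - (47*N + (-7/2 + N/5)) = 2 - (-7/2 + 236*N/5) = 2 + (7/2 - 236*N/5) = 11/2 - 236*N/5)
√(-35825 + Q(181, k(5, -4))) = √(-35825 + (11/2 - 236/5*181)) = √(-35825 + (11/2 - 42716/5)) = √(-35825 - 85377/10) = √(-443627/10) = I*√4436270/10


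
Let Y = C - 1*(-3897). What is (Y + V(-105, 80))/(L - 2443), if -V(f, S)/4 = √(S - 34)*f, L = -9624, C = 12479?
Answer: -16376/12067 - 420*√46/12067 ≈ -1.5932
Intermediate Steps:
V(f, S) = -4*f*√(-34 + S) (V(f, S) = -4*√(S - 34)*f = -4*√(-34 + S)*f = -4*f*√(-34 + S))
Y = 16376 (Y = 12479 - 1*(-3897) = 12479 + 3897 = 16376)
(Y + V(-105, 80))/(L - 2443) = (16376 - 4*(-105)*√(-34 + 80))/(-9624 - 2443) = (16376 - 4*(-105)*√46)/(-12067) = (16376 + 420*√46)*(-1/12067) = -16376/12067 - 420*√46/12067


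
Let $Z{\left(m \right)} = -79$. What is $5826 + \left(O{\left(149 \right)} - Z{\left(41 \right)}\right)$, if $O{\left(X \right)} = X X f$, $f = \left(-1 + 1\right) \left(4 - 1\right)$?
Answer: $5905$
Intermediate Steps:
$f = 0$ ($f = 0 \cdot 3 = 0$)
$O{\left(X \right)} = 0$ ($O{\left(X \right)} = X X 0 = X^{2} \cdot 0 = 0$)
$5826 + \left(O{\left(149 \right)} - Z{\left(41 \right)}\right) = 5826 + \left(0 - -79\right) = 5826 + \left(0 + 79\right) = 5826 + 79 = 5905$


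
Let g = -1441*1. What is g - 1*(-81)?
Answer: -1360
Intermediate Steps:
g = -1441
g - 1*(-81) = -1441 - 1*(-81) = -1441 + 81 = -1360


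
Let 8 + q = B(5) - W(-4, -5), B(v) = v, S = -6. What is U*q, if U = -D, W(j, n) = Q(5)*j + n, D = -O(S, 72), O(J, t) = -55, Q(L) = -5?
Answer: 990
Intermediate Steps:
D = 55 (D = -1*(-55) = 55)
W(j, n) = n - 5*j (W(j, n) = -5*j + n = n - 5*j)
q = -18 (q = -8 + (5 - (-5 - 5*(-4))) = -8 + (5 - (-5 + 20)) = -8 + (5 - 1*15) = -8 + (5 - 15) = -8 - 10 = -18)
U = -55 (U = -1*55 = -55)
U*q = -55*(-18) = 990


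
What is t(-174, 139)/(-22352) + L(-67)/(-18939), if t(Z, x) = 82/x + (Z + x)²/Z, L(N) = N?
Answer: 4352798133/1137614114912 ≈ 0.0038263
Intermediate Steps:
t(Z, x) = 82/x + (Z + x)²/Z
t(-174, 139)/(-22352) + L(-67)/(-18939) = (82/139 + (-174 + 139)²/(-174))/(-22352) - 67/(-18939) = (82*(1/139) - 1/174*(-35)²)*(-1/22352) - 67*(-1/18939) = (82/139 - 1/174*1225)*(-1/22352) + 67/18939 = (82/139 - 1225/174)*(-1/22352) + 67/18939 = -156007/24186*(-1/22352) + 67/18939 = 156007/540605472 + 67/18939 = 4352798133/1137614114912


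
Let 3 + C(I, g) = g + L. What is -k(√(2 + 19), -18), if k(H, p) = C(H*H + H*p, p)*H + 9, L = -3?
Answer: -9 + 24*√21 ≈ 100.98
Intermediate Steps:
C(I, g) = -6 + g (C(I, g) = -3 + (g - 3) = -3 + (-3 + g) = -6 + g)
k(H, p) = 9 + H*(-6 + p) (k(H, p) = (-6 + p)*H + 9 = H*(-6 + p) + 9 = 9 + H*(-6 + p))
-k(√(2 + 19), -18) = -(9 + √(2 + 19)*(-6 - 18)) = -(9 + √21*(-24)) = -(9 - 24*√21) = -9 + 24*√21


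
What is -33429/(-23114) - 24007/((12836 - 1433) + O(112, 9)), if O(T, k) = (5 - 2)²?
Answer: -86703025/131888484 ≈ -0.65740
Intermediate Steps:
O(T, k) = 9 (O(T, k) = 3² = 9)
-33429/(-23114) - 24007/((12836 - 1433) + O(112, 9)) = -33429/(-23114) - 24007/((12836 - 1433) + 9) = -33429*(-1/23114) - 24007/(11403 + 9) = 33429/23114 - 24007/11412 = -86703025/131888484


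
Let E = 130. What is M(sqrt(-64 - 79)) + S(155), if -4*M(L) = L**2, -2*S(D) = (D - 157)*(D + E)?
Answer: 1283/4 ≈ 320.75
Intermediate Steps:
S(D) = -(-157 + D)*(130 + D)/2 (S(D) = -(D - 157)*(D + 130)/2 = -(-157 + D)*(130 + D)/2)
M(L) = -L**2/4
M(sqrt(-64 - 79)) + S(155) = -(sqrt(-64 - 79))**2/4 + (10205 - 1/2*155**2 + (27/2)*155) = -(sqrt(-143))**2/4 + (10205 - 1/2*24025 + 4185/2) = -(I*sqrt(143))**2/4 + (10205 - 24025/2 + 4185/2) = -1/4*(-143) + 285 = 143/4 + 285 = 1283/4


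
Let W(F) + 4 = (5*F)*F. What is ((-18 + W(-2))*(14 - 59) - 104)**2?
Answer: 196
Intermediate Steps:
W(F) = -4 + 5*F**2 (W(F) = -4 + (5*F)*F = -4 + 5*F**2)
((-18 + W(-2))*(14 - 59) - 104)**2 = ((-18 + (-4 + 5*(-2)**2))*(14 - 59) - 104)**2 = ((-18 + (-4 + 5*4))*(-45) - 104)**2 = ((-18 + (-4 + 20))*(-45) - 104)**2 = ((-18 + 16)*(-45) - 104)**2 = (-2*(-45) - 104)**2 = (90 - 104)**2 = (-14)**2 = 196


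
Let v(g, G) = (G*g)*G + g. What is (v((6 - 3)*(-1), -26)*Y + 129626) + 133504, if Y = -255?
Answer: 781035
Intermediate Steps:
v(g, G) = g + g*G² (v(g, G) = g*G² + g = g + g*G²)
(v((6 - 3)*(-1), -26)*Y + 129626) + 133504 = ((((6 - 3)*(-1))*(1 + (-26)²))*(-255) + 129626) + 133504 = (((3*(-1))*(1 + 676))*(-255) + 129626) + 133504 = (-3*677*(-255) + 129626) + 133504 = (-2031*(-255) + 129626) + 133504 = (517905 + 129626) + 133504 = 647531 + 133504 = 781035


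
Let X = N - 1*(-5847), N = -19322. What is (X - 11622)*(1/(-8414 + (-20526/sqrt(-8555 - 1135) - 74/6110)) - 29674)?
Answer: 53012039120886468057080527/71183052069347419 + 160260801228385*I*sqrt(9690)/213549156208042257 ≈ 7.4473e+8 + 0.073874*I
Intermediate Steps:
X = -13475 (X = -19322 - 1*(-5847) = -19322 + 5847 = -13475)
(X - 11622)*(1/(-8414 + (-20526/sqrt(-8555 - 1135) - 74/6110)) - 29674) = (-13475 - 11622)*(1/(-8414 + (-20526/sqrt(-8555 - 1135) - 74/6110)) - 29674) = -25097*(1/(-8414 + (-20526*(-I*sqrt(9690)/9690) - 74*1/6110)) - 29674) = -25097*(1/(-8414 + (-20526*(-I*sqrt(9690)/9690) - 37/3055)) - 29674) = -25097*(1/(-8414 + (-(-3421)*I*sqrt(9690)/1615 - 37/3055)) - 29674) = -25097*(1/(-8414 + (3421*I*sqrt(9690)/1615 - 37/3055)) - 29674) = -25097*(1/(-8414 + (-37/3055 + 3421*I*sqrt(9690)/1615)) - 29674) = -25097*(1/(-25704807/3055 + 3421*I*sqrt(9690)/1615) - 29674) = -25097*(-29674 + 1/(-25704807/3055 + 3421*I*sqrt(9690)/1615)) = 744728378 - 25097/(-25704807/3055 + 3421*I*sqrt(9690)/1615)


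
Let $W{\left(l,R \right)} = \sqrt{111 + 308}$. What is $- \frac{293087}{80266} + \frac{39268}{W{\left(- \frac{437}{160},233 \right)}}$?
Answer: $- \frac{293087}{80266} + \frac{39268 \sqrt{419}}{419} \approx 1914.7$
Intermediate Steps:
$W{\left(l,R \right)} = \sqrt{419}$
$- \frac{293087}{80266} + \frac{39268}{W{\left(- \frac{437}{160},233 \right)}} = - \frac{293087}{80266} + \frac{39268}{\sqrt{419}} = \left(-293087\right) \frac{1}{80266} + 39268 \frac{\sqrt{419}}{419} = - \frac{293087}{80266} + \frac{39268 \sqrt{419}}{419}$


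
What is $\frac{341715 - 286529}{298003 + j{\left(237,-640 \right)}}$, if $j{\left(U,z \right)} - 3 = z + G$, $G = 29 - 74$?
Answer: $\frac{55186}{297321} \approx 0.18561$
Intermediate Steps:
$G = -45$ ($G = 29 - 74 = -45$)
$j{\left(U,z \right)} = -42 + z$ ($j{\left(U,z \right)} = 3 + \left(z - 45\right) = 3 + \left(-45 + z\right) = -42 + z$)
$\frac{341715 - 286529}{298003 + j{\left(237,-640 \right)}} = \frac{341715 - 286529}{298003 - 682} = \frac{55186}{298003 - 682} = \frac{55186}{297321}$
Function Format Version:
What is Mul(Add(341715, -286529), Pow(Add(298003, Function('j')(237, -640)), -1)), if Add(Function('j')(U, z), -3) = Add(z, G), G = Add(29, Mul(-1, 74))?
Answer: Rational(55186, 297321) ≈ 0.18561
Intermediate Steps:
G = -45 (G = Add(29, -74) = -45)
Function('j')(U, z) = Add(-42, z) (Function('j')(U, z) = Add(3, Add(z, -45)) = Add(3, Add(-45, z)) = Add(-42, z))
Mul(Add(341715, -286529), Pow(Add(298003, Function('j')(237, -640)), -1)) = Mul(Add(341715, -286529), Pow(Add(298003, Add(-42, -640)), -1)) = Mul(55186, Pow(Add(298003, -682), -1)) = Mul(55186, Pow(297321, -1)) = Mul(55186, Rational(1, 297321)) = Rational(55186, 297321)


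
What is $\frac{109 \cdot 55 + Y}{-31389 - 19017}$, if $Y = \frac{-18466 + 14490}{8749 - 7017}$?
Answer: $- \frac{864947}{7275266} \approx -0.11889$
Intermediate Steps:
$Y = - \frac{994}{433}$ ($Y = - \frac{3976}{1732} = \left(-3976\right) \frac{1}{1732} = - \frac{994}{433} \approx -2.2956$)
$\frac{109 \cdot 55 + Y}{-31389 - 19017} = \frac{109 \cdot 55 - \frac{994}{433}}{-31389 - 19017} = \frac{5995 - \frac{994}{433}}{-50406} = \frac{2594841}{433} \left(- \frac{1}{50406}\right) = - \frac{864947}{7275266}$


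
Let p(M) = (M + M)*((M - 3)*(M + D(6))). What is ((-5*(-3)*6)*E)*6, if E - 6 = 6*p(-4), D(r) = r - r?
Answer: -722520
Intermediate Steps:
D(r) = 0
p(M) = 2*M²*(-3 + M) (p(M) = (M + M)*((M - 3)*(M + 0)) = (2*M)*((-3 + M)*M) = (2*M)*(M*(-3 + M)) = 2*M²*(-3 + M))
E = -1338 (E = 6 + 6*(2*(-4)²*(-3 - 4)) = 6 + 6*(2*16*(-7)) = 6 + 6*(-224) = 6 - 1344 = -1338)
((-5*(-3)*6)*E)*6 = ((-5*(-3)*6)*(-1338))*6 = ((15*6)*(-1338))*6 = (90*(-1338))*6 = -120420*6 = -722520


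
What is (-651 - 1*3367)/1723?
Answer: -4018/1723 ≈ -2.3320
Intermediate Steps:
(-651 - 1*3367)/1723 = (-651 - 3367)*(1/1723) = -4018*1/1723 = -4018/1723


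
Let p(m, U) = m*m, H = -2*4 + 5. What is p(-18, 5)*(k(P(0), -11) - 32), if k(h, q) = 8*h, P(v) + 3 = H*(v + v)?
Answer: -18144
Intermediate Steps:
H = -3 (H = -8 + 5 = -3)
p(m, U) = m²
P(v) = -3 - 6*v (P(v) = -3 - 3*(v + v) = -3 - 6*v)
p(-18, 5)*(k(P(0), -11) - 32) = (-18)²*(8*(-3 - 6*0) - 32) = 324*(8*(-3 + 0) - 32) = 324*(8*(-3) - 32) = 324*(-24 - 32) = 324*(-56) = -18144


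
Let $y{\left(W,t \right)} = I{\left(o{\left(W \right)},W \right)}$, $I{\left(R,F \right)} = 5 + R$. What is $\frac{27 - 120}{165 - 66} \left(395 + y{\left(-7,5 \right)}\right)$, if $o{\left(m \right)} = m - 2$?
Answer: $- \frac{12121}{33} \approx -367.3$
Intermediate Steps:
$o{\left(m \right)} = -2 + m$
$y{\left(W,t \right)} = 3 + W$ ($y{\left(W,t \right)} = 5 + \left(-2 + W\right) = 3 + W$)
$\frac{27 - 120}{165 - 66} \left(395 + y{\left(-7,5 \right)}\right) = \frac{27 - 120}{165 - 66} \left(395 + \left(3 - 7\right)\right) = - \frac{93}{99} \left(395 - 4\right) = \left(-93\right) \frac{1}{99} \cdot 391 = \left(- \frac{31}{33}\right) 391 = - \frac{12121}{33}$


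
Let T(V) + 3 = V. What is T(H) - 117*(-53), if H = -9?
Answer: 6189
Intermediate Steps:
T(V) = -3 + V
T(H) - 117*(-53) = (-3 - 9) - 117*(-53) = -12 + 6201 = 6189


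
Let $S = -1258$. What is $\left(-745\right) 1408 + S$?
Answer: $-1050218$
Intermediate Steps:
$\left(-745\right) 1408 + S = \left(-745\right) 1408 - 1258 = -1048960 - 1258 = -1050218$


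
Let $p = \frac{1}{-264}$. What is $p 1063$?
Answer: $- \frac{1063}{264} \approx -4.0265$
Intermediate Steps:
$p = - \frac{1}{264} \approx -0.0037879$
$p 1063 = \left(- \frac{1}{264}\right) 1063 = - \frac{1063}{264}$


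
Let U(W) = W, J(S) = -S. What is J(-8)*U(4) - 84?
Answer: -52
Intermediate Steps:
J(-8)*U(4) - 84 = -1*(-8)*4 - 84 = 8*4 - 84 = 32 - 84 = -52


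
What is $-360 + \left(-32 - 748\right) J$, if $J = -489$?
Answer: $381060$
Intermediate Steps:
$-360 + \left(-32 - 748\right) J = -360 + \left(-32 - 748\right) \left(-489\right) = -360 - -381420 = -360 + 381420 = 381060$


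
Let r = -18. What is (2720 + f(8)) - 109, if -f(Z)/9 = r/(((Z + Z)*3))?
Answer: 20915/8 ≈ 2614.4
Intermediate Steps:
f(Z) = 27/Z (f(Z) = -(-162)/((Z + Z)*3) = -(-162)/((2*Z)*3) = -(-162)/(6*Z) = -(-162)*1/(6*Z) = -(-27)/Z = 27/Z)
(2720 + f(8)) - 109 = (2720 + 27/8) - 109 = 21787/8 - 109 = 20915/8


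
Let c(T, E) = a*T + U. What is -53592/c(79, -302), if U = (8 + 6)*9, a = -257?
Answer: 53592/20177 ≈ 2.6561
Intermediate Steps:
U = 126 (U = 14*9 = 126)
c(T, E) = 126 - 257*T (c(T, E) = -257*T + 126 = 126 - 257*T)
-53592/c(79, -302) = -53592/(126 - 257*79) = -53592/(126 - 20303) = -53592/(-20177) = -53592*(-1/20177) = 53592/20177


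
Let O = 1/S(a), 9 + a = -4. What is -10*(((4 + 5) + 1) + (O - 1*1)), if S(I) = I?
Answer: -1160/13 ≈ -89.231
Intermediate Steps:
a = -13 (a = -9 - 4 = -13)
O = -1/13 (O = 1/(-13) = -1/13 ≈ -0.076923)
-10*(((4 + 5) + 1) + (O - 1*1)) = -10*(((4 + 5) + 1) + (-1/13 - 1*1)) = -10*((9 + 1) + (-1/13 - 1)) = -10*(10 - 14/13) = -10*116/13 = -1160/13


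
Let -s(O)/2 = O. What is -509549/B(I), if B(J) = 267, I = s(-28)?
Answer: -509549/267 ≈ -1908.4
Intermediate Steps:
s(O) = -2*O
I = 56 (I = -2*(-28) = 56)
-509549/B(I) = -509549/267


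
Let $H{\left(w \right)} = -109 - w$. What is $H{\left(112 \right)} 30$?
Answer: $-6630$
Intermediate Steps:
$H{\left(112 \right)} 30 = \left(-109 - 112\right) 30 = \left(-221\right) 30 = -6630$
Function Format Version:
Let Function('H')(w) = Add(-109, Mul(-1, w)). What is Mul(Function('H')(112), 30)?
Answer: -6630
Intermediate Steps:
Mul(Function('H')(112), 30) = Mul(Add(-109, Mul(-1, 112)), 30) = Mul(Add(-109, -112), 30) = Mul(-221, 30) = -6630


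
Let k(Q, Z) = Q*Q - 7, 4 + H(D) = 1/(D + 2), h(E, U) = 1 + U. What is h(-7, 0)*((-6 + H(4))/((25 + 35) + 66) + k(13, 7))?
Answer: 122413/756 ≈ 161.92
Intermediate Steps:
H(D) = -4 + 1/(2 + D) (H(D) = -4 + 1/(D + 2) = -4 + 1/(2 + D))
k(Q, Z) = -7 + Q² (k(Q, Z) = Q² - 7 = -7 + Q²)
h(-7, 0)*((-6 + H(4))/((25 + 35) + 66) + k(13, 7)) = (1 + 0)*((-6 + (-7 - 4*4)/(2 + 4))/((25 + 35) + 66) + (-7 + 13²)) = 1*((-6 + (-7 - 16)/6)/(60 + 66) + (-7 + 169)) = 1*((-6 + (⅙)*(-23))/126 + 162) = 1*((-6 - 23/6)*(1/126) + 162) = 1*(-59/6*1/126 + 162) = 1*(-59/756 + 162) = 1*(122413/756) = 122413/756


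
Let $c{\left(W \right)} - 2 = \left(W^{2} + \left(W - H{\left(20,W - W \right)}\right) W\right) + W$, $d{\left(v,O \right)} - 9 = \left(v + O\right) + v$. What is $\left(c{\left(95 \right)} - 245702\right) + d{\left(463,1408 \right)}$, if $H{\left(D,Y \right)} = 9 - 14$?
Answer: $-224737$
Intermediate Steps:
$H{\left(D,Y \right)} = -5$ ($H{\left(D,Y \right)} = 9 - 14 = -5$)
$d{\left(v,O \right)} = 9 + O + 2 v$ ($d{\left(v,O \right)} = 9 + \left(\left(v + O\right) + v\right) = 9 + \left(\left(O + v\right) + v\right) = 9 + \left(O + 2 v\right) = 9 + O + 2 v$)
$c{\left(W \right)} = 2 + W + W^{2} + W \left(5 + W\right)$ ($c{\left(W \right)} = 2 + \left(\left(W^{2} + \left(W - -5\right) W\right) + W\right) = 2 + \left(\left(W^{2} + \left(W + 5\right) W\right) + W\right) = 2 + \left(\left(W^{2} + \left(5 + W\right) W\right) + W\right) = 2 + \left(\left(W^{2} + W \left(5 + W\right)\right) + W\right) = 2 + \left(W + W^{2} + W \left(5 + W\right)\right) = 2 + W + W^{2} + W \left(5 + W\right)$)
$\left(c{\left(95 \right)} - 245702\right) + d{\left(463,1408 \right)} = \left(\left(2 + 2 \cdot 95^{2} + 6 \cdot 95\right) - 245702\right) + \left(9 + 1408 + 2 \cdot 463\right) = \left(\left(2 + 2 \cdot 9025 + 570\right) - 245702\right) + \left(9 + 1408 + 926\right) = \left(\left(2 + 18050 + 570\right) - 245702\right) + 2343 = \left(18622 - 245702\right) + 2343 = -227080 + 2343 = -224737$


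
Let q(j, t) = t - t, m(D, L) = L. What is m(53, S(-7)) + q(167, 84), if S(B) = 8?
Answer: 8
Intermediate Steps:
q(j, t) = 0
m(53, S(-7)) + q(167, 84) = 8 + 0 = 8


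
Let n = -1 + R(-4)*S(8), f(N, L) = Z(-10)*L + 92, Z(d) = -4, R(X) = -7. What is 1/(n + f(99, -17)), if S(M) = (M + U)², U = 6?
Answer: -1/1213 ≈ -0.00082440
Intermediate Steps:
S(M) = (6 + M)² (S(M) = (M + 6)² = (6 + M)²)
f(N, L) = 92 - 4*L (f(N, L) = -4*L + 92 = 92 - 4*L)
n = -1373 (n = -1 - 7*(6 + 8)² = -1 - 7*14² = -1 - 7*196 = -1 - 1372 = -1373)
1/(n + f(99, -17)) = 1/(-1373 + (92 - 4*(-17))) = 1/(-1373 + (92 + 68)) = 1/(-1373 + 160) = 1/(-1213) = -1/1213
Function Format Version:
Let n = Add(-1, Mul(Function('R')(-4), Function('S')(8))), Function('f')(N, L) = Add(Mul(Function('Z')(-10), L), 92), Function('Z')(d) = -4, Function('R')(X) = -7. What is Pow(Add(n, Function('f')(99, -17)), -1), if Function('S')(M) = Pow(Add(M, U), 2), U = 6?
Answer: Rational(-1, 1213) ≈ -0.00082440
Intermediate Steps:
Function('S')(M) = Pow(Add(6, M), 2) (Function('S')(M) = Pow(Add(M, 6), 2) = Pow(Add(6, M), 2))
Function('f')(N, L) = Add(92, Mul(-4, L)) (Function('f')(N, L) = Add(Mul(-4, L), 92) = Add(92, Mul(-4, L)))
n = -1373 (n = Add(-1, Mul(-7, Pow(Add(6, 8), 2))) = Add(-1, Mul(-7, Pow(14, 2))) = Add(-1, Mul(-7, 196)) = Add(-1, -1372) = -1373)
Pow(Add(n, Function('f')(99, -17)), -1) = Pow(Add(-1373, Add(92, Mul(-4, -17))), -1) = Pow(Add(-1373, Add(92, 68)), -1) = Pow(Add(-1373, 160), -1) = Pow(-1213, -1) = Rational(-1, 1213)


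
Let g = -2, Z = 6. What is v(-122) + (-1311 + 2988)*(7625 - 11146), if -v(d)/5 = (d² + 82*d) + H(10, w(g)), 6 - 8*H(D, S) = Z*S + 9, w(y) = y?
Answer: -47432981/8 ≈ -5.9291e+6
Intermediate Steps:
H(D, S) = -3/8 - 3*S/4 (H(D, S) = ¾ - (6*S + 9)/8 = ¾ - (9 + 6*S)/8 = ¾ + (-9/8 - 3*S/4) = -3/8 - 3*S/4)
v(d) = -45/8 - 410*d - 5*d² (v(d) = -5*((d² + 82*d) + (-3/8 - ¾*(-2))) = -5*((d² + 82*d) + (-3/8 + 3/2)) = -5*((d² + 82*d) + 9/8) = -5*(9/8 + d² + 82*d) = -45/8 - 410*d - 5*d²)
v(-122) + (-1311 + 2988)*(7625 - 11146) = (-45/8 - 410*(-122) - 5*(-122)²) + (-1311 + 2988)*(7625 - 11146) = (-45/8 + 50020 - 5*14884) + 1677*(-3521) = (-45/8 + 50020 - 74420) - 5904717 = -195245/8 - 5904717 = -47432981/8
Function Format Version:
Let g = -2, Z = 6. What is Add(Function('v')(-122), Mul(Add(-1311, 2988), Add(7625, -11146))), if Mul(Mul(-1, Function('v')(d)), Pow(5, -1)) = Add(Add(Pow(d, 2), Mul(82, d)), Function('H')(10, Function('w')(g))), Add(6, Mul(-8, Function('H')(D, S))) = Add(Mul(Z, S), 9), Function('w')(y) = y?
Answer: Rational(-47432981, 8) ≈ -5.9291e+6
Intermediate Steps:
Function('H')(D, S) = Add(Rational(-3, 8), Mul(Rational(-3, 4), S)) (Function('H')(D, S) = Add(Rational(3, 4), Mul(Rational(-1, 8), Add(Mul(6, S), 9))) = Add(Rational(3, 4), Mul(Rational(-1, 8), Add(9, Mul(6, S)))) = Add(Rational(3, 4), Add(Rational(-9, 8), Mul(Rational(-3, 4), S))) = Add(Rational(-3, 8), Mul(Rational(-3, 4), S)))
Function('v')(d) = Add(Rational(-45, 8), Mul(-410, d), Mul(-5, Pow(d, 2))) (Function('v')(d) = Mul(-5, Add(Add(Pow(d, 2), Mul(82, d)), Add(Rational(-3, 8), Mul(Rational(-3, 4), -2)))) = Mul(-5, Add(Add(Pow(d, 2), Mul(82, d)), Add(Rational(-3, 8), Rational(3, 2)))) = Mul(-5, Add(Add(Pow(d, 2), Mul(82, d)), Rational(9, 8))) = Mul(-5, Add(Rational(9, 8), Pow(d, 2), Mul(82, d))) = Add(Rational(-45, 8), Mul(-410, d), Mul(-5, Pow(d, 2))))
Add(Function('v')(-122), Mul(Add(-1311, 2988), Add(7625, -11146))) = Add(Add(Rational(-45, 8), Mul(-410, -122), Mul(-5, Pow(-122, 2))), Mul(Add(-1311, 2988), Add(7625, -11146))) = Add(Add(Rational(-45, 8), 50020, Mul(-5, 14884)), Mul(1677, -3521)) = Add(Add(Rational(-45, 8), 50020, -74420), -5904717) = Add(Rational(-195245, 8), -5904717) = Rational(-47432981, 8)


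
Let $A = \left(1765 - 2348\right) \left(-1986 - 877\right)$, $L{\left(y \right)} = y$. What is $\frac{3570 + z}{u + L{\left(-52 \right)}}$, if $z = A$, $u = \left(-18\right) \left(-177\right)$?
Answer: $\frac{1672699}{3134} \approx 533.73$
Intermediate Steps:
$A = 1669129$ ($A = \left(-583\right) \left(-2863\right) = 1669129$)
$u = 3186$
$z = 1669129$
$\frac{3570 + z}{u + L{\left(-52 \right)}} = \frac{3570 + 1669129}{3186 - 52} = \frac{1672699}{3134}$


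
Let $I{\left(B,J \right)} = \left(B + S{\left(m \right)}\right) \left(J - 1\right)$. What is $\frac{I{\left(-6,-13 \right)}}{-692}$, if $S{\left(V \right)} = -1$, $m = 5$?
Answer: $- \frac{49}{346} \approx -0.14162$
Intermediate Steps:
$I{\left(B,J \right)} = \left(-1 + B\right) \left(-1 + J\right)$ ($I{\left(B,J \right)} = \left(B - 1\right) \left(J - 1\right) = \left(-1 + B\right) \left(-1 + J\right)$)
$\frac{I{\left(-6,-13 \right)}}{-692} = \frac{1 - -6 - -13 - -78}{-692} = \left(1 + 6 + 13 + 78\right) \left(- \frac{1}{692}\right) = 98 \left(- \frac{1}{692}\right) = - \frac{49}{346}$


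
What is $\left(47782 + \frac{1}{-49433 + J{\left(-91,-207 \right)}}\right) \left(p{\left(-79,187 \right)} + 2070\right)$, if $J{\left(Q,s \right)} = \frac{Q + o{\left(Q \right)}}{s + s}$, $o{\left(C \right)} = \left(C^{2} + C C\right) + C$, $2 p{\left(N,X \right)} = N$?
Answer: $\frac{220795175188635}{2275738} \approx 9.7021 \cdot 10^{7}$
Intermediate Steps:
$p{\left(N,X \right)} = \frac{N}{2}$
$o{\left(C \right)} = C + 2 C^{2}$ ($o{\left(C \right)} = \left(C^{2} + C^{2}\right) + C = 2 C^{2} + C = C + 2 C^{2}$)
$J{\left(Q,s \right)} = \frac{Q + Q \left(1 + 2 Q\right)}{2 s}$ ($J{\left(Q,s \right)} = \frac{Q + Q \left(1 + 2 Q\right)}{s + s} = \frac{Q + Q \left(1 + 2 Q\right)}{2 s}$)
$\left(47782 + \frac{1}{-49433 + J{\left(-91,-207 \right)}}\right) \left(p{\left(-79,187 \right)} + 2070\right) = \left(47782 + \frac{1}{-49433 - \frac{91 \left(1 - 91\right)}{-207}}\right) \left(\frac{1}{2} \left(-79\right) + 2070\right) = \left(47782 + \frac{1}{-49433 - \left(- \frac{91}{207}\right) \left(-90\right)}\right) \left(- \frac{79}{2} + 2070\right) = \left(47782 + \frac{1}{-49433 - \frac{910}{23}}\right) \frac{4061}{2} = \left(47782 + \frac{1}{- \frac{1137869}{23}}\right) \frac{4061}{2} = \left(47782 - \frac{23}{1137869}\right) \frac{4061}{2} = \frac{54369656535}{1137869} \cdot \frac{4061}{2} = \frac{220795175188635}{2275738}$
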